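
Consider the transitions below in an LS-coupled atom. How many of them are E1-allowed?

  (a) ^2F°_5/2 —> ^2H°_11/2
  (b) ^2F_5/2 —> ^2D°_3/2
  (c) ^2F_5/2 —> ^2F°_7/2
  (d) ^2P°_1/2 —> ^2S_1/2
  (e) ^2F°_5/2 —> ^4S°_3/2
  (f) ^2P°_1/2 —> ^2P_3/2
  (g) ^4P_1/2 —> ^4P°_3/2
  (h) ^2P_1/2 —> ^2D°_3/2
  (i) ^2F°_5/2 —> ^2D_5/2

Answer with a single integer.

7

(a) forbidden (parity, ΔL, ΔJ fail)
(b) allowed
(c) allowed
(d) allowed
(e) forbidden (parity, ΔS, ΔL fail)
(f) allowed
(g) allowed
(h) allowed
(i) allowed
Total allowed: 7 of 9.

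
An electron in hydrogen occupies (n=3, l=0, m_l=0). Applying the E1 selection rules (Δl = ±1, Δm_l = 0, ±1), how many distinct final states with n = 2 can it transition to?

3

E1 requires Δl = ±1, so l_f ∈ {-1, 1}; with 0 ≤ l_f ≤ n_f−1 = 1, the allowed l_f values are {1}.
For l_f = 1: m_f ∈ {m_i−1, m_i, m_i+1} ∩ [−1, 1] = {-1, 0, 1} → 3 states.
Total: 3.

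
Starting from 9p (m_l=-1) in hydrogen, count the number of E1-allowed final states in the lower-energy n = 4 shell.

E1 requires Δl = ±1, so l_f ∈ {0, 2}; with 0 ≤ l_f ≤ n_f−1 = 3, the allowed l_f values are {0, 2}.
For l_f = 0: m_f ∈ {m_i−1, m_i, m_i+1} ∩ [−0, 0] = {0} → 1 state.
For l_f = 2: m_f ∈ {m_i−1, m_i, m_i+1} ∩ [−2, 2] = {-2, -1, 0} → 3 states.
Total: 4.

4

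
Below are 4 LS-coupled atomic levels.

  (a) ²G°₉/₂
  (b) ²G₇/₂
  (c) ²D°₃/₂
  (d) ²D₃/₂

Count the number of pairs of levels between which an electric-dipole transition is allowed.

2

(a)–(b): allowed.
(a)–(c): forbidden (parity, ΔL, ΔJ).
(a)–(d): forbidden (ΔL, ΔJ).
(b)–(c): forbidden (ΔL, ΔJ).
(b)–(d): forbidden (parity, ΔL, ΔJ).
(c)–(d): allowed.
Allowed pairs: 2 of 6.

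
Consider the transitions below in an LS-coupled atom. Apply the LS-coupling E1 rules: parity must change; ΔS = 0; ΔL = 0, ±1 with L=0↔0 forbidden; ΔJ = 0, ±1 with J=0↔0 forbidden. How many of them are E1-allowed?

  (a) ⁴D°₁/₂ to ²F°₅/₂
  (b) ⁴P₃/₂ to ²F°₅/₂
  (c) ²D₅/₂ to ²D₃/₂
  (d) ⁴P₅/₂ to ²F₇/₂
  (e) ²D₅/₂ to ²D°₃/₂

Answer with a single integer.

(a) forbidden (parity, ΔS, ΔJ fail)
(b) forbidden (ΔS, ΔL fail)
(c) forbidden (parity fails)
(d) forbidden (parity, ΔS, ΔL fail)
(e) allowed
Total allowed: 1 of 5.

1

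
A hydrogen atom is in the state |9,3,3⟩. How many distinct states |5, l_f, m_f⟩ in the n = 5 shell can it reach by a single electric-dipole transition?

4

E1 requires Δl = ±1, so l_f ∈ {2, 4}; with 0 ≤ l_f ≤ n_f−1 = 4, the allowed l_f values are {2, 4}.
For l_f = 2: m_f ∈ {m_i−1, m_i, m_i+1} ∩ [−2, 2] = {2} → 1 state.
For l_f = 4: m_f ∈ {m_i−1, m_i, m_i+1} ∩ [−4, 4] = {2, 3, 4} → 3 states.
Total: 4.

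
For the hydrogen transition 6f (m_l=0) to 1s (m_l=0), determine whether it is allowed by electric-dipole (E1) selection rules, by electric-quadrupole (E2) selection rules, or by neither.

Δl = 0 − 3 = -3; l_i + l_f = 3.
Δm_l = +0.
E1 (Δl = ±1, |Δm_l| ≤ 1): not satisfied.
E2 (Δl = 0,±2, l_i+l_f ≥ 2, |Δm_l| ≤ 2): not satisfied.

neither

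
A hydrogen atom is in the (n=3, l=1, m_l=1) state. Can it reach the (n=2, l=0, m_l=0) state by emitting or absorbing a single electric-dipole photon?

Δl = 0 − 1 = -1; the E1 rule Δl = ±1 is ok.
m_l: 1 → 0 (Δm_l = -1). |Δm_l| ≤ 1 ok.
All E1 selection rules are satisfied.

allowed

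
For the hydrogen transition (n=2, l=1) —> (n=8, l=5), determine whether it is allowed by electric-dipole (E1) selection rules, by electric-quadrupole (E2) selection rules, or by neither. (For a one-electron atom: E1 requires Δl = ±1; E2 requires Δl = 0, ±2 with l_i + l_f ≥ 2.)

neither

Δl = 5 − 1 = +4; l_i + l_f = 6.
E1 (Δl = ±1): not satisfied.
E2 (Δl = 0,±2, l_i+l_f ≥ 2): not satisfied.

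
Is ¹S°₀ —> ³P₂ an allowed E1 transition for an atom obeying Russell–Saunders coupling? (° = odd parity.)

Parity must change: odd → even — satisfied.
ΔS = 0: S: 0 → 1 — violated.
ΔL = 0, ±1 (not L=0↔0): L: 0 → 1, ΔL = +1 — satisfied.
ΔJ = 0, ±1 (not J=0↔0): J: 0 → 2, ΔJ = +2 — violated.
Rule(s) violated: ΔS, ΔJ.

forbidden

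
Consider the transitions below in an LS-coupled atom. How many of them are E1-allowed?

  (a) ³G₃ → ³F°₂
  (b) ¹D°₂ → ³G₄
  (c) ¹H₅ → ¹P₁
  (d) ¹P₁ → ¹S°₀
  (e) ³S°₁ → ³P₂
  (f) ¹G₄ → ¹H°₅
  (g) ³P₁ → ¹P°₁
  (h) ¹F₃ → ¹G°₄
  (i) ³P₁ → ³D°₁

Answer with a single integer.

(a) allowed
(b) forbidden (ΔS, ΔL, ΔJ fail)
(c) forbidden (parity, ΔL, ΔJ fail)
(d) allowed
(e) allowed
(f) allowed
(g) forbidden (ΔS fails)
(h) allowed
(i) allowed
Total allowed: 6 of 9.

6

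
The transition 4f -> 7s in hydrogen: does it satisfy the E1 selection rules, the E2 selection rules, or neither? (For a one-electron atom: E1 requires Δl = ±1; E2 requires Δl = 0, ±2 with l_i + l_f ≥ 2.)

neither

Δl = 0 − 3 = -3; l_i + l_f = 3.
E1 (Δl = ±1): not satisfied.
E2 (Δl = 0,±2, l_i+l_f ≥ 2): not satisfied.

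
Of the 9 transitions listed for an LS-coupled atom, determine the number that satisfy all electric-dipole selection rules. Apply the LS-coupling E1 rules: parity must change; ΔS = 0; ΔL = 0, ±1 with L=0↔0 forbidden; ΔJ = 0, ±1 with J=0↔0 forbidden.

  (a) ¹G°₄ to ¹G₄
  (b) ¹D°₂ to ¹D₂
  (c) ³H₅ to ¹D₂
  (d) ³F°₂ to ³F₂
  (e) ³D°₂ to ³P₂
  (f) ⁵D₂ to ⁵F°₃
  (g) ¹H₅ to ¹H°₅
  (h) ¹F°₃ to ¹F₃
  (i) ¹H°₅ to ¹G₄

8

(a) allowed
(b) allowed
(c) forbidden (parity, ΔS, ΔL, ΔJ fail)
(d) allowed
(e) allowed
(f) allowed
(g) allowed
(h) allowed
(i) allowed
Total allowed: 8 of 9.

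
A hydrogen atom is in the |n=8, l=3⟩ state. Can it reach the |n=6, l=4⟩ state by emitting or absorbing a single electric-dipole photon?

allowed

Initial l = 3, final l = 4, so Δl = +1. E1 requires Δl = ±1: satisfied.
All E1 selection rules are satisfied.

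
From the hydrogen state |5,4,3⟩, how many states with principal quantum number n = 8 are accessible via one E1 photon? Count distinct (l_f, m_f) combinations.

5

E1 requires Δl = ±1, so l_f ∈ {3, 5}; with 0 ≤ l_f ≤ n_f−1 = 7, the allowed l_f values are {3, 5}.
For l_f = 3: m_f ∈ {m_i−1, m_i, m_i+1} ∩ [−3, 3] = {2, 3} → 2 states.
For l_f = 5: m_f ∈ {m_i−1, m_i, m_i+1} ∩ [−5, 5] = {2, 3, 4} → 3 states.
Total: 5.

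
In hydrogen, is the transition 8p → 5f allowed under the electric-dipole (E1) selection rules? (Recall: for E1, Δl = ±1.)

l: 1 → 3 (Δl = +2). Δl = ±1 fails.
The transition is electric-dipole forbidden.

forbidden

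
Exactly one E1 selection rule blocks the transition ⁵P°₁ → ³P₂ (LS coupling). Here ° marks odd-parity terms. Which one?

Reading off the term symbols: S 2→1, L 1→1, J 1→2, parity odd→even.
Parity must change: odd → even — satisfied.
ΔS = 0: S: 2 → 1 — violated.
ΔJ = 0, ±1 (not J=0↔0): J: 1 → 2, ΔJ = +1 — satisfied.
ΔL = 0, ±1 (not L=0↔0): L: 1 → 1, ΔL = +0 — satisfied.

the ΔS = 0 rule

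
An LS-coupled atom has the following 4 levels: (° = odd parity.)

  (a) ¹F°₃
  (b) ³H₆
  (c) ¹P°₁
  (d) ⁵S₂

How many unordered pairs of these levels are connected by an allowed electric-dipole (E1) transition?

0

(a)–(b): forbidden (ΔS, ΔL, ΔJ).
(a)–(c): forbidden (parity, ΔL, ΔJ).
(a)–(d): forbidden (ΔS, ΔL).
(b)–(c): forbidden (ΔS, ΔL, ΔJ).
(b)–(d): forbidden (parity, ΔS, ΔL, ΔJ).
(c)–(d): forbidden (ΔS).
Allowed pairs: 0 of 6.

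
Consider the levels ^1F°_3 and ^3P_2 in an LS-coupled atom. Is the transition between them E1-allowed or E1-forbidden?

forbidden

Parity must change: odd → even — ✓.
ΔS = 0: S: 0 → 1 — ✗.
ΔL = 0, ±1 (not L=0↔0): L: 3 → 1, ΔL = -2 — ✗.
ΔJ = 0, ±1 (not J=0↔0): J: 3 → 2, ΔJ = -1 — ✓.
Rule(s) violated: ΔS, ΔL.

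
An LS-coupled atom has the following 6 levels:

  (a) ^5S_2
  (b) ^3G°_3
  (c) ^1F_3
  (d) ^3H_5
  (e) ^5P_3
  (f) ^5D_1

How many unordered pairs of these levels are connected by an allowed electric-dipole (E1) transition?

(a)–(b): forbidden (ΔS, ΔL).
(a)–(c): forbidden (parity, ΔS, ΔL).
(a)–(d): forbidden (parity, ΔS, ΔL, ΔJ).
(a)–(e): forbidden (parity).
(a)–(f): forbidden (parity, ΔL).
(b)–(c): forbidden (ΔS).
(b)–(d): forbidden (ΔJ).
(b)–(e): forbidden (ΔS, ΔL).
(b)–(f): forbidden (ΔS, ΔL, ΔJ).
(c)–(d): forbidden (parity, ΔS, ΔL, ΔJ).
(c)–(e): forbidden (parity, ΔS, ΔL).
(c)–(f): forbidden (parity, ΔS, ΔJ).
(d)–(e): forbidden (parity, ΔS, ΔL, ΔJ).
(d)–(f): forbidden (parity, ΔS, ΔL, ΔJ).
(e)–(f): forbidden (parity, ΔJ).
Allowed pairs: 0 of 15.

0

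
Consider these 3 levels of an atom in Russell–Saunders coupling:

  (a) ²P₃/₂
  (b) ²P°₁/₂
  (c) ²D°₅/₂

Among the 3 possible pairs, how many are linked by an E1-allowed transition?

2

(a)–(b): allowed.
(a)–(c): allowed.
(b)–(c): forbidden (parity, ΔJ).
Allowed pairs: 2 of 3.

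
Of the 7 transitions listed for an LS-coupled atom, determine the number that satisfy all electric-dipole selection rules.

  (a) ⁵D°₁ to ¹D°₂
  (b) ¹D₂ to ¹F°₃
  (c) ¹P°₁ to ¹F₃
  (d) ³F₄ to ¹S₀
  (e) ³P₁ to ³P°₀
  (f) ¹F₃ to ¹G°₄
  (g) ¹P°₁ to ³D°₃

(a) forbidden (parity, ΔS fail)
(b) allowed
(c) forbidden (ΔL, ΔJ fail)
(d) forbidden (parity, ΔS, ΔL, ΔJ fail)
(e) allowed
(f) allowed
(g) forbidden (parity, ΔS, ΔJ fail)
Total allowed: 3 of 7.

3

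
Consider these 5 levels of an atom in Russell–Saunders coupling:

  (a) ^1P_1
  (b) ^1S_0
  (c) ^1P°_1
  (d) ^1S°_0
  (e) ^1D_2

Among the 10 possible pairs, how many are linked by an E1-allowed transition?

(a)–(b): forbidden (parity).
(a)–(c): allowed.
(a)–(d): allowed.
(a)–(e): forbidden (parity).
(b)–(c): allowed.
(b)–(d): forbidden (ΔL, ΔJ).
(b)–(e): forbidden (parity, ΔL, ΔJ).
(c)–(d): forbidden (parity).
(c)–(e): allowed.
(d)–(e): forbidden (ΔL, ΔJ).
Allowed pairs: 4 of 10.

4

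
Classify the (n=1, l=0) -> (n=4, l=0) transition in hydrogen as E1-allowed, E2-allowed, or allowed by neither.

Δl = 0 − 0 = +0; l_i + l_f = 0.
E1 (Δl = ±1): not satisfied.
E2 (Δl = 0,±2, l_i+l_f ≥ 2): not satisfied.

neither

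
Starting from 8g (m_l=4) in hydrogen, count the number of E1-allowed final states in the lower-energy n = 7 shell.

E1 requires Δl = ±1, so l_f ∈ {3, 5}; with 0 ≤ l_f ≤ n_f−1 = 6, the allowed l_f values are {3, 5}.
For l_f = 3: m_f ∈ {m_i−1, m_i, m_i+1} ∩ [−3, 3] = {3} → 1 state.
For l_f = 5: m_f ∈ {m_i−1, m_i, m_i+1} ∩ [−5, 5] = {3, 4, 5} → 3 states.
Total: 4.

4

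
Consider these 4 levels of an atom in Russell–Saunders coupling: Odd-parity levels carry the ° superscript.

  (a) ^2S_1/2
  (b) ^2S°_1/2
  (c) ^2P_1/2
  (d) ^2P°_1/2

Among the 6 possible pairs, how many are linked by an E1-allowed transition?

(a)–(b): forbidden (ΔL).
(a)–(c): forbidden (parity).
(a)–(d): allowed.
(b)–(c): allowed.
(b)–(d): forbidden (parity).
(c)–(d): allowed.
Allowed pairs: 3 of 6.

3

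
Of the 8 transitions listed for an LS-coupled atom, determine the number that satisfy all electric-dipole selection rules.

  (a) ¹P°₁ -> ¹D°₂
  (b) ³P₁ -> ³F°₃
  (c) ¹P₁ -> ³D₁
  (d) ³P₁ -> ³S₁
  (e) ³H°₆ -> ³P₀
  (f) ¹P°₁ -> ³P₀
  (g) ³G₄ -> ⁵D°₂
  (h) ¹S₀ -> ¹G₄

(a) forbidden (parity fails)
(b) forbidden (ΔL, ΔJ fail)
(c) forbidden (parity, ΔS fail)
(d) forbidden (parity fails)
(e) forbidden (ΔL, ΔJ fail)
(f) forbidden (ΔS fails)
(g) forbidden (ΔS, ΔL, ΔJ fail)
(h) forbidden (parity, ΔL, ΔJ fail)
Total allowed: 0 of 8.

0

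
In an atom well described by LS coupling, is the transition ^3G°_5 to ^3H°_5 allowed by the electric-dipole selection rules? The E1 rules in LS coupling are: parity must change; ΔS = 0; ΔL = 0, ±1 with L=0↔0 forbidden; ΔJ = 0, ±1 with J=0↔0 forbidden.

Reading off the term symbols: S 1→1, L 4→5, J 5→5, parity odd→odd.
Parity must change: odd → odd — fails.
ΔS = 0: S: 1 → 1 — passes.
ΔL = 0, ±1 (not L=0↔0): L: 4 → 5, ΔL = +1 — passes.
ΔJ = 0, ±1 (not J=0↔0): J: 5 → 5, ΔJ = +0 — passes.
Rule(s) violated: parity.

forbidden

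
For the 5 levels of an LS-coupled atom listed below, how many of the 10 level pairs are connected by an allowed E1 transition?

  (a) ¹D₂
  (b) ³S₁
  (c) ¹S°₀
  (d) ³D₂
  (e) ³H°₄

(a)–(b): forbidden (parity, ΔS, ΔL).
(a)–(c): forbidden (ΔL, ΔJ).
(a)–(d): forbidden (parity, ΔS).
(a)–(e): forbidden (ΔS, ΔL, ΔJ).
(b)–(c): forbidden (ΔS, ΔL).
(b)–(d): forbidden (parity, ΔL).
(b)–(e): forbidden (ΔL, ΔJ).
(c)–(d): forbidden (ΔS, ΔL, ΔJ).
(c)–(e): forbidden (parity, ΔS, ΔL, ΔJ).
(d)–(e): forbidden (ΔL, ΔJ).
Allowed pairs: 0 of 10.

0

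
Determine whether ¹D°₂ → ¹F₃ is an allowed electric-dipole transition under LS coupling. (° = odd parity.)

allowed

Initial level: S=0, L=2, J=2, parity odd. Final level: S=0, L=3, J=3, parity even.
Parity must change: odd → even — ✓.
ΔS = 0: S: 0 → 0 — ✓.
ΔL = 0, ±1 (not L=0↔0): L: 2 → 3, ΔL = +1 — ✓.
ΔJ = 0, ±1 (not J=0↔0): J: 2 → 3, ΔJ = +1 — ✓.
All four E1 rules are satisfied.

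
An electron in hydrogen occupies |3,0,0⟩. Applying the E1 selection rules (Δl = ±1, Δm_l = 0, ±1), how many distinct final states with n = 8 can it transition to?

3

E1 requires Δl = ±1, so l_f ∈ {-1, 1}; with 0 ≤ l_f ≤ n_f−1 = 7, the allowed l_f values are {1}.
For l_f = 1: m_f ∈ {m_i−1, m_i, m_i+1} ∩ [−1, 1] = {-1, 0, 1} → 3 states.
Total: 3.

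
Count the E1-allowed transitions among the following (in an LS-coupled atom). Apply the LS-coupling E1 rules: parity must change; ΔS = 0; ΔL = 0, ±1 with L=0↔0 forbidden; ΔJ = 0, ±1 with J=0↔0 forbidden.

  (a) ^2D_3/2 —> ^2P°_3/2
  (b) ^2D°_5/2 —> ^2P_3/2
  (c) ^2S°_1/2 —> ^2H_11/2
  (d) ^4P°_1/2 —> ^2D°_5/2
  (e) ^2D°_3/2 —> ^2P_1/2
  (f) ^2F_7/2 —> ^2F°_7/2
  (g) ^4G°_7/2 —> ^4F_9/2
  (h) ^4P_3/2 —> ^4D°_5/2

(a) allowed
(b) allowed
(c) forbidden (ΔL, ΔJ fail)
(d) forbidden (parity, ΔS, ΔJ fail)
(e) allowed
(f) allowed
(g) allowed
(h) allowed
Total allowed: 6 of 8.

6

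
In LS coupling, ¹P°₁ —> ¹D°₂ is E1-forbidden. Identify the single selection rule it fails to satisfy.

Reading off the term symbols: S 0→0, L 1→2, J 1→2, parity odd→odd.
Parity must change: odd → odd — fails.
ΔS = 0: S: 0 → 0 — passes.
ΔL = 0, ±1 (not L=0↔0): L: 1 → 2, ΔL = +1 — passes.
ΔJ = 0, ±1 (not J=0↔0): J: 1 → 2, ΔJ = +1 — passes.

parity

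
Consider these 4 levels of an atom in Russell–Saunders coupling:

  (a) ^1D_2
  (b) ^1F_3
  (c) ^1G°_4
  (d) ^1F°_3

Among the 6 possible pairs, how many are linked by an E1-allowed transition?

(a)–(b): forbidden (parity).
(a)–(c): forbidden (ΔL, ΔJ).
(a)–(d): allowed.
(b)–(c): allowed.
(b)–(d): allowed.
(c)–(d): forbidden (parity).
Allowed pairs: 3 of 6.

3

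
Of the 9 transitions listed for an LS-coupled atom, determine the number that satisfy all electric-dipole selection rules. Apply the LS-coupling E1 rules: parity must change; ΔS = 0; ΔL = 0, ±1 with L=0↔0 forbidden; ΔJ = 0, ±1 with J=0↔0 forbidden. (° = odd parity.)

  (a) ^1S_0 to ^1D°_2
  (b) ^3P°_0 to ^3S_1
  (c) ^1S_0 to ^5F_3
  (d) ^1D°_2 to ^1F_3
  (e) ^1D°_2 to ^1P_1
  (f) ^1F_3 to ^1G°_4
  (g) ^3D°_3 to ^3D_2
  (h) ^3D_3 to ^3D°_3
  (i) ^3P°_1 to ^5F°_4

(a) forbidden (ΔL, ΔJ fail)
(b) allowed
(c) forbidden (parity, ΔS, ΔL, ΔJ fail)
(d) allowed
(e) allowed
(f) allowed
(g) allowed
(h) allowed
(i) forbidden (parity, ΔS, ΔL, ΔJ fail)
Total allowed: 6 of 9.

6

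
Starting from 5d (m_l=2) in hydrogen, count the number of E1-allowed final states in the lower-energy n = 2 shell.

E1 requires Δl = ±1, so l_f ∈ {1, 3}; with 0 ≤ l_f ≤ n_f−1 = 1, the allowed l_f values are {1}.
For l_f = 1: m_f ∈ {m_i−1, m_i, m_i+1} ∩ [−1, 1] = {1} → 1 state.
Total: 1.

1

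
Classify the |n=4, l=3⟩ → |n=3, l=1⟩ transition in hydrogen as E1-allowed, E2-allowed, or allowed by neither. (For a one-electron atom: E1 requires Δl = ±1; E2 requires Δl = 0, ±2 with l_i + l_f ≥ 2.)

E2

Δl = 1 − 3 = -2; l_i + l_f = 4.
E1 (Δl = ±1): not satisfied.
E2 (Δl = 0,±2, l_i+l_f ≥ 2): satisfied.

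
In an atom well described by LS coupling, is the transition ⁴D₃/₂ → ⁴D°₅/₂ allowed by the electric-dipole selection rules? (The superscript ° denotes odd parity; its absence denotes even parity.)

Parity must change: even → odd — ok.
ΔS = 0: S: 3/2 → 3/2 — ok.
ΔL = 0, ±1 (not L=0↔0): L: 2 → 2, ΔL = +0 — ok.
ΔJ = 0, ±1 (not J=0↔0): J: 3/2 → 5/2, ΔJ = +1 — ok.
All four E1 rules are satisfied.

allowed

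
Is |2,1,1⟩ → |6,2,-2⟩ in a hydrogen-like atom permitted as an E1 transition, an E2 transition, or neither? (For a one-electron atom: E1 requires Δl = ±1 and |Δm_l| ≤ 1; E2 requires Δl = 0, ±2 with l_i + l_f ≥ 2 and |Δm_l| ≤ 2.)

Δl = 2 − 1 = +1; l_i + l_f = 3.
Δm_l = -3.
E1 (Δl = ±1, |Δm_l| ≤ 1): not satisfied.
E2 (Δl = 0,±2, l_i+l_f ≥ 2, |Δm_l| ≤ 2): not satisfied.

neither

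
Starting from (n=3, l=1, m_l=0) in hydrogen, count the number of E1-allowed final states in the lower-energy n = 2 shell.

1

E1 requires Δl = ±1, so l_f ∈ {0, 2}; with 0 ≤ l_f ≤ n_f−1 = 1, the allowed l_f values are {0}.
For l_f = 0: m_f ∈ {m_i−1, m_i, m_i+1} ∩ [−0, 0] = {0} → 1 state.
Total: 1.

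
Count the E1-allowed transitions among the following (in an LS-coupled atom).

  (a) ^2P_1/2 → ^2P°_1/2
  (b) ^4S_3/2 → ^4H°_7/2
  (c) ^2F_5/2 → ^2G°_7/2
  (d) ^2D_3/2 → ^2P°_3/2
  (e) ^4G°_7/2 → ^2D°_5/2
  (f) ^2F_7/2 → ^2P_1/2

(a) allowed
(b) forbidden (ΔL, ΔJ fail)
(c) allowed
(d) allowed
(e) forbidden (parity, ΔS, ΔL fail)
(f) forbidden (parity, ΔL, ΔJ fail)
Total allowed: 3 of 6.

3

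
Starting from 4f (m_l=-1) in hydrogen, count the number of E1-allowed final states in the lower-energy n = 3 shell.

3

E1 requires Δl = ±1, so l_f ∈ {2, 4}; with 0 ≤ l_f ≤ n_f−1 = 2, the allowed l_f values are {2}.
For l_f = 2: m_f ∈ {m_i−1, m_i, m_i+1} ∩ [−2, 2] = {-2, -1, 0} → 3 states.
Total: 3.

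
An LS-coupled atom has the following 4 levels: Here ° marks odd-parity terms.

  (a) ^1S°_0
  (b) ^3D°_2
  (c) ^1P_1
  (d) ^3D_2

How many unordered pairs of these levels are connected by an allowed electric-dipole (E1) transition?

2

(a)–(b): forbidden (parity, ΔS, ΔL, ΔJ).
(a)–(c): allowed.
(a)–(d): forbidden (ΔS, ΔL, ΔJ).
(b)–(c): forbidden (ΔS).
(b)–(d): allowed.
(c)–(d): forbidden (parity, ΔS).
Allowed pairs: 2 of 6.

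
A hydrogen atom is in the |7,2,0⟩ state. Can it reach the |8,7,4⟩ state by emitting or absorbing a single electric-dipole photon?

forbidden

Δl = 7 − 2 = +5; the E1 rule Δl = ±1 is fails.
Δm_l = 4 − (0) = +4. E1 requires Δm_l = 0, ±1: fails.
The transition is electric-dipole forbidden.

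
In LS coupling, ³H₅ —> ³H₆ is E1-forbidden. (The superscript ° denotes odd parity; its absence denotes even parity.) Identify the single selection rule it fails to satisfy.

parity

Parity must change: even → even — fails.
ΔS = 0: S: 1 → 1 — ok.
ΔL = 0, ±1 (not L=0↔0): L: 5 → 5, ΔL = +0 — ok.
ΔJ = 0, ±1 (not J=0↔0): J: 5 → 6, ΔJ = +1 — ok.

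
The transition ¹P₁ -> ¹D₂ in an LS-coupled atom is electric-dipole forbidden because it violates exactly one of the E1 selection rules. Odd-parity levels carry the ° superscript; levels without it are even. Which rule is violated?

Initial level: S=0, L=1, J=1, parity even. Final level: S=0, L=2, J=2, parity even.
Parity must change: even → even — violated.
ΔS = 0: S: 0 → 0 — satisfied.
ΔL = 0, ±1 (not L=0↔0): L: 1 → 2, ΔL = +1 — satisfied.
ΔJ = 0, ±1 (not J=0↔0): J: 1 → 2, ΔJ = +1 — satisfied.

parity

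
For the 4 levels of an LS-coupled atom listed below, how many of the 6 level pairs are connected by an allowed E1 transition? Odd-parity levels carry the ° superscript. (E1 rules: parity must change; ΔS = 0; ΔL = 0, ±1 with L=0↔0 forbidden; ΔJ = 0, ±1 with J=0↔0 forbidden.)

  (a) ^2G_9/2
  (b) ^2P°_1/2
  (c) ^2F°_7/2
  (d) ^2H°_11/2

(a)–(b): forbidden (ΔL, ΔJ).
(a)–(c): allowed.
(a)–(d): allowed.
(b)–(c): forbidden (parity, ΔL, ΔJ).
(b)–(d): forbidden (parity, ΔL, ΔJ).
(c)–(d): forbidden (parity, ΔL, ΔJ).
Allowed pairs: 2 of 6.

2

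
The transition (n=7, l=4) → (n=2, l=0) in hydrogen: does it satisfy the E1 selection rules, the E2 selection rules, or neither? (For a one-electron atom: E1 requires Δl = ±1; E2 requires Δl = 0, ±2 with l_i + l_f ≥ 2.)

neither

Δl = 0 − 4 = -4; l_i + l_f = 4.
E1 (Δl = ±1): not satisfied.
E2 (Δl = 0,±2, l_i+l_f ≥ 2): not satisfied.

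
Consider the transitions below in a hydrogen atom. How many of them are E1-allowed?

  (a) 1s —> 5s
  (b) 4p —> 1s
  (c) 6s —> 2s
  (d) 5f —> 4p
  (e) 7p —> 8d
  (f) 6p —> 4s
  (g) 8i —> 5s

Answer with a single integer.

(a) forbidden — Δl = +0 (E1 requires Δl = ±1)
(b) allowed
(c) forbidden — Δl = +0 (E1 requires Δl = ±1)
(d) forbidden — Δl = -2 (E1 requires Δl = ±1)
(e) allowed
(f) allowed
(g) forbidden — Δl = -6 (E1 requires Δl = ±1)
Total allowed: 3 of 7.

3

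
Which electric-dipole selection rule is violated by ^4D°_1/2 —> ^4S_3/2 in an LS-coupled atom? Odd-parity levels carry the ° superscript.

Initial level: S=3/2, L=2, J=1/2, parity odd. Final level: S=3/2, L=0, J=3/2, parity even.
Parity must change: odd → even — ✓.
ΔJ = 0, ±1 (not J=0↔0): J: 1/2 → 3/2, ΔJ = +1 — ✓.
ΔS = 0: S: 3/2 → 3/2 — ✓.
ΔL = 0, ±1 (not L=0↔0): L: 2 → 0, ΔL = -2 — ✗.

the ΔL = 0, ±1 rule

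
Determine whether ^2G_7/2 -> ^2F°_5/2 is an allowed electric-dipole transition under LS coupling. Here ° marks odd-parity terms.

ΔJ = 0, ±1 (not J=0↔0): J: 7/2 → 5/2, ΔJ = -1 — ✓.
ΔS = 0: S: 1/2 → 1/2 — ✓.
Parity must change: even → odd — ✓.
ΔL = 0, ±1 (not L=0↔0): L: 4 → 3, ΔL = -1 — ✓.
All four E1 rules are satisfied.

allowed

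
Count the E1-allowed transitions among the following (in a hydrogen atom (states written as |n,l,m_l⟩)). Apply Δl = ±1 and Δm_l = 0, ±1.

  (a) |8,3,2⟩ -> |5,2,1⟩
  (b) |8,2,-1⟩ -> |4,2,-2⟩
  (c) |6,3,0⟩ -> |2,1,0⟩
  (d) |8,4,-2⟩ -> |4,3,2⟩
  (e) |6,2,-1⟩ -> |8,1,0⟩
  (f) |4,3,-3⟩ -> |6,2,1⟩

2

(a) allowed
(b) forbidden — Δl = +0 (E1 requires Δl = ±1)
(c) forbidden — Δl = -2 (E1 requires Δl = ±1)
(d) forbidden — Δm_l = +4 (E1 requires Δm_l = 0, ±1)
(e) allowed
(f) forbidden — Δm_l = +4 (E1 requires Δm_l = 0, ±1)
Total allowed: 2 of 6.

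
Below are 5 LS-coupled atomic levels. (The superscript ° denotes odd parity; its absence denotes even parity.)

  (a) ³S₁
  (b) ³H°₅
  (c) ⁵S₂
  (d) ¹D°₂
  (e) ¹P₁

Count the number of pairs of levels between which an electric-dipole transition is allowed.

(a)–(b): forbidden (ΔL, ΔJ).
(a)–(c): forbidden (parity, ΔS, ΔL).
(a)–(d): forbidden (ΔS, ΔL).
(a)–(e): forbidden (parity, ΔS).
(b)–(c): forbidden (ΔS, ΔL, ΔJ).
(b)–(d): forbidden (parity, ΔS, ΔL, ΔJ).
(b)–(e): forbidden (ΔS, ΔL, ΔJ).
(c)–(d): forbidden (ΔS, ΔL).
(c)–(e): forbidden (parity, ΔS).
(d)–(e): allowed.
Allowed pairs: 1 of 10.

1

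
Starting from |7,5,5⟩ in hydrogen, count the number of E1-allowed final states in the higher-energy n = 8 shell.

4

E1 requires Δl = ±1, so l_f ∈ {4, 6}; with 0 ≤ l_f ≤ n_f−1 = 7, the allowed l_f values are {4, 6}.
For l_f = 4: m_f ∈ {m_i−1, m_i, m_i+1} ∩ [−4, 4] = {4} → 1 state.
For l_f = 6: m_f ∈ {m_i−1, m_i, m_i+1} ∩ [−6, 6] = {4, 5, 6} → 3 states.
Total: 4.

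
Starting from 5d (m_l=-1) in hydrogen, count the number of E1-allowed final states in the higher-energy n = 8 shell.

E1 requires Δl = ±1, so l_f ∈ {1, 3}; with 0 ≤ l_f ≤ n_f−1 = 7, the allowed l_f values are {1, 3}.
For l_f = 1: m_f ∈ {m_i−1, m_i, m_i+1} ∩ [−1, 1] = {-1, 0} → 2 states.
For l_f = 3: m_f ∈ {m_i−1, m_i, m_i+1} ∩ [−3, 3] = {-2, -1, 0} → 3 states.
Total: 5.

5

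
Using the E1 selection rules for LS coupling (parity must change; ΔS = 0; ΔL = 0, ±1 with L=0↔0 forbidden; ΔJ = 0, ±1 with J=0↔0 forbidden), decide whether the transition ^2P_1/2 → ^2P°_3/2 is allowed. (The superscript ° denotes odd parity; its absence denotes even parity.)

allowed

Parity must change: even → odd — ok.
ΔS = 0: S: 1/2 → 1/2 — ok.
ΔL = 0, ±1 (not L=0↔0): L: 1 → 1, ΔL = +0 — ok.
ΔJ = 0, ±1 (not J=0↔0): J: 1/2 → 3/2, ΔJ = +1 — ok.
All four E1 rules are satisfied.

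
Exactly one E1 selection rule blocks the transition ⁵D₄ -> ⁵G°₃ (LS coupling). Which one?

Initial level: S=2, L=2, J=4, parity even. Final level: S=2, L=4, J=3, parity odd.
ΔJ = 0, ±1 (not J=0↔0): J: 4 → 3, ΔJ = -1 — ✓.
ΔS = 0: S: 2 → 2 — ✓.
ΔL = 0, ±1 (not L=0↔0): L: 2 → 4, ΔL = +2 — ✗.
Parity must change: even → odd — ✓.

the ΔL = 0, ±1 rule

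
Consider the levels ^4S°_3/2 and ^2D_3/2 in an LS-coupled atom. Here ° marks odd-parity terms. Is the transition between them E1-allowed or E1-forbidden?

forbidden

Initial level: S=3/2, L=0, J=3/2, parity odd. Final level: S=1/2, L=2, J=3/2, parity even.
Parity must change: odd → even — passes.
ΔL = 0, ±1 (not L=0↔0): L: 0 → 2, ΔL = +2 — fails.
ΔJ = 0, ±1 (not J=0↔0): J: 3/2 → 3/2, ΔJ = +0 — passes.
ΔS = 0: S: 3/2 → 1/2 — fails.
Rule(s) violated: ΔS, ΔL.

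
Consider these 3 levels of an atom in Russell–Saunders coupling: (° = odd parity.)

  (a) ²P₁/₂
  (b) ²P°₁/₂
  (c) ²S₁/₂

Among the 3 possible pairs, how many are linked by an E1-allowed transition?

2

(a)–(b): allowed.
(a)–(c): forbidden (parity).
(b)–(c): allowed.
Allowed pairs: 2 of 3.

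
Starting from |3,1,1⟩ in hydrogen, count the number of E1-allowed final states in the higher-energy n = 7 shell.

4

E1 requires Δl = ±1, so l_f ∈ {0, 2}; with 0 ≤ l_f ≤ n_f−1 = 6, the allowed l_f values are {0, 2}.
For l_f = 0: m_f ∈ {m_i−1, m_i, m_i+1} ∩ [−0, 0] = {0} → 1 state.
For l_f = 2: m_f ∈ {m_i−1, m_i, m_i+1} ∩ [−2, 2] = {0, 1, 2} → 3 states.
Total: 4.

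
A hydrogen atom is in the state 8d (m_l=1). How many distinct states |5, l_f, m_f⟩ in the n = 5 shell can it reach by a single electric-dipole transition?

E1 requires Δl = ±1, so l_f ∈ {1, 3}; with 0 ≤ l_f ≤ n_f−1 = 4, the allowed l_f values are {1, 3}.
For l_f = 1: m_f ∈ {m_i−1, m_i, m_i+1} ∩ [−1, 1] = {0, 1} → 2 states.
For l_f = 3: m_f ∈ {m_i−1, m_i, m_i+1} ∩ [−3, 3] = {0, 1, 2} → 3 states.
Total: 5.

5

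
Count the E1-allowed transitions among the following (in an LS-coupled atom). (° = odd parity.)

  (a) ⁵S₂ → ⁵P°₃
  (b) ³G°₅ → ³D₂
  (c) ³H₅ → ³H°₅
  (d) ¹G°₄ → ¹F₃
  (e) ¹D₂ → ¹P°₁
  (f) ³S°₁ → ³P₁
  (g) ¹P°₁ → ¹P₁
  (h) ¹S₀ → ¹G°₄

6

(a) allowed
(b) forbidden (ΔL, ΔJ fail)
(c) allowed
(d) allowed
(e) allowed
(f) allowed
(g) allowed
(h) forbidden (ΔL, ΔJ fail)
Total allowed: 6 of 8.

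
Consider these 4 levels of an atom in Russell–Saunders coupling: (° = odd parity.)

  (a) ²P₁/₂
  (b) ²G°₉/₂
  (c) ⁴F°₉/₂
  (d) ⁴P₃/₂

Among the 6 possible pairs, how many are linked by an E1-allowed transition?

(a)–(b): forbidden (ΔL, ΔJ).
(a)–(c): forbidden (ΔS, ΔL, ΔJ).
(a)–(d): forbidden (parity, ΔS).
(b)–(c): forbidden (parity, ΔS).
(b)–(d): forbidden (ΔS, ΔL, ΔJ).
(c)–(d): forbidden (ΔL, ΔJ).
Allowed pairs: 0 of 6.

0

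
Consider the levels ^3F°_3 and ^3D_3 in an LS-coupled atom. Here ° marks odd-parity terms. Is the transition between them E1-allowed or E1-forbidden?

ΔS = 0: S: 1 → 1 — passes.
ΔJ = 0, ±1 (not J=0↔0): J: 3 → 3, ΔJ = +0 — passes.
Parity must change: odd → even — passes.
ΔL = 0, ±1 (not L=0↔0): L: 3 → 2, ΔL = -1 — passes.
All four E1 rules are satisfied.

allowed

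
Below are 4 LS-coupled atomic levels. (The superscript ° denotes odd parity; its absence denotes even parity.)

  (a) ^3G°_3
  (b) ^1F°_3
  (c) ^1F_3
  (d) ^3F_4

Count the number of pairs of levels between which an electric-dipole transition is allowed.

2

(a)–(b): forbidden (parity, ΔS).
(a)–(c): forbidden (ΔS).
(a)–(d): allowed.
(b)–(c): allowed.
(b)–(d): forbidden (ΔS).
(c)–(d): forbidden (parity, ΔS).
Allowed pairs: 2 of 6.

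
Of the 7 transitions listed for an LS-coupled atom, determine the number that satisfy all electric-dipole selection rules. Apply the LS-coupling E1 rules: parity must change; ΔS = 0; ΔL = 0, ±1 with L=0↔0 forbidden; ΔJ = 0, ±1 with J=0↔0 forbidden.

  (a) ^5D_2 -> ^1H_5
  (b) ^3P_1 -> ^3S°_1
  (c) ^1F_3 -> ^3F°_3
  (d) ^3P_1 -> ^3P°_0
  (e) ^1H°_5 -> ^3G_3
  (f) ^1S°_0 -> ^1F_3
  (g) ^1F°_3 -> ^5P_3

2

(a) forbidden (parity, ΔS, ΔL, ΔJ fail)
(b) allowed
(c) forbidden (ΔS fails)
(d) allowed
(e) forbidden (ΔS, ΔJ fail)
(f) forbidden (ΔL, ΔJ fail)
(g) forbidden (ΔS, ΔL fail)
Total allowed: 2 of 7.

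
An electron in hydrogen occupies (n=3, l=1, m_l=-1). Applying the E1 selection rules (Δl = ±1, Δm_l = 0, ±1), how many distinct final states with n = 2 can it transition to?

1

E1 requires Δl = ±1, so l_f ∈ {0, 2}; with 0 ≤ l_f ≤ n_f−1 = 1, the allowed l_f values are {0}.
For l_f = 0: m_f ∈ {m_i−1, m_i, m_i+1} ∩ [−0, 0] = {0} → 1 state.
Total: 1.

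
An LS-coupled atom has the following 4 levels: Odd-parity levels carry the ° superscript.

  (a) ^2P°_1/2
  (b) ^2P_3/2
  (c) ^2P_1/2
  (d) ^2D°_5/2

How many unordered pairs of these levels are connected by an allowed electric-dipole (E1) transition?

3

(a)–(b): allowed.
(a)–(c): allowed.
(a)–(d): forbidden (parity, ΔJ).
(b)–(c): forbidden (parity).
(b)–(d): allowed.
(c)–(d): forbidden (ΔJ).
Allowed pairs: 3 of 6.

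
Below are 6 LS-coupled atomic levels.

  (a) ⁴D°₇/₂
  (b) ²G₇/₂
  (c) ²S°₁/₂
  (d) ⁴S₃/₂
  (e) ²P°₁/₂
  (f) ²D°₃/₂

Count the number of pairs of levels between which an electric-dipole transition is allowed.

(a)–(b): forbidden (ΔS, ΔL).
(a)–(c): forbidden (parity, ΔS, ΔL, ΔJ).
(a)–(d): forbidden (ΔL, ΔJ).
(a)–(e): forbidden (parity, ΔS, ΔJ).
(a)–(f): forbidden (parity, ΔS, ΔJ).
(b)–(c): forbidden (ΔL, ΔJ).
(b)–(d): forbidden (parity, ΔS, ΔL, ΔJ).
(b)–(e): forbidden (ΔL, ΔJ).
(b)–(f): forbidden (ΔL, ΔJ).
(c)–(d): forbidden (ΔS, ΔL).
(c)–(e): forbidden (parity).
(c)–(f): forbidden (parity, ΔL).
(d)–(e): forbidden (ΔS).
(d)–(f): forbidden (ΔS, ΔL).
(e)–(f): forbidden (parity).
Allowed pairs: 0 of 15.

0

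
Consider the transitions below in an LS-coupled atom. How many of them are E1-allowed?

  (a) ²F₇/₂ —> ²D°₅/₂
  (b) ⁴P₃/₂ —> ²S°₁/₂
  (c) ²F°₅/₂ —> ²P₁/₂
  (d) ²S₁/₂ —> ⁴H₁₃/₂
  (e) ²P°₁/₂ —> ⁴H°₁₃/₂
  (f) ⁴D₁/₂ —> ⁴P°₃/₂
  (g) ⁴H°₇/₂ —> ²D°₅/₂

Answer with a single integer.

2

(a) allowed
(b) forbidden (ΔS fails)
(c) forbidden (ΔL, ΔJ fail)
(d) forbidden (parity, ΔS, ΔL, ΔJ fail)
(e) forbidden (parity, ΔS, ΔL, ΔJ fail)
(f) allowed
(g) forbidden (parity, ΔS, ΔL fail)
Total allowed: 2 of 7.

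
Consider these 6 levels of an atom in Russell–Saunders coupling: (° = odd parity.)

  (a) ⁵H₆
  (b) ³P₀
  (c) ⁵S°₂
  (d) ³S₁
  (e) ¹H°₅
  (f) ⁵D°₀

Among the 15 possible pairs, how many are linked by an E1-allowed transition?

(a)–(b): forbidden (parity, ΔS, ΔL, ΔJ).
(a)–(c): forbidden (ΔL, ΔJ).
(a)–(d): forbidden (parity, ΔS, ΔL, ΔJ).
(a)–(e): forbidden (ΔS).
(a)–(f): forbidden (ΔL, ΔJ).
(b)–(c): forbidden (ΔS, ΔJ).
(b)–(d): forbidden (parity).
(b)–(e): forbidden (ΔS, ΔL, ΔJ).
(b)–(f): forbidden (ΔS, ΔJ).
(c)–(d): forbidden (ΔS, ΔL).
(c)–(e): forbidden (parity, ΔS, ΔL, ΔJ).
(c)–(f): forbidden (parity, ΔL, ΔJ).
(d)–(e): forbidden (ΔS, ΔL, ΔJ).
(d)–(f): forbidden (ΔS, ΔL).
(e)–(f): forbidden (parity, ΔS, ΔL, ΔJ).
Allowed pairs: 0 of 15.

0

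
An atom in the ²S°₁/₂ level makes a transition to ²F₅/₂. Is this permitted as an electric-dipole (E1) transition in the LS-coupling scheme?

Reading off the term symbols: S 1/2→1/2, L 0→3, J 1/2→5/2, parity odd→even.
Parity must change: odd → even — ✓.
ΔS = 0: S: 1/2 → 1/2 — ✓.
ΔL = 0, ±1 (not L=0↔0): L: 0 → 3, ΔL = +3 — ✗.
ΔJ = 0, ±1 (not J=0↔0): J: 1/2 → 5/2, ΔJ = +2 — ✗.
Rule(s) violated: ΔL, ΔJ.

forbidden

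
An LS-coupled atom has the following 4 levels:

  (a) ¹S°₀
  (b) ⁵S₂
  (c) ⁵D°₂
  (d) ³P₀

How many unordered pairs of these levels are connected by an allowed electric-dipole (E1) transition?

0

(a)–(b): forbidden (ΔS, ΔL, ΔJ).
(a)–(c): forbidden (parity, ΔS, ΔL, ΔJ).
(a)–(d): forbidden (ΔS, ΔJ).
(b)–(c): forbidden (ΔL).
(b)–(d): forbidden (parity, ΔS, ΔJ).
(c)–(d): forbidden (ΔS, ΔJ).
Allowed pairs: 0 of 6.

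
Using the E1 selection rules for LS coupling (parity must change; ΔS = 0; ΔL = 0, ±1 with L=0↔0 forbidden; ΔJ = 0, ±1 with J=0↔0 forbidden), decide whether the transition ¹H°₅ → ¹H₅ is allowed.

ΔS = 0: S: 0 → 0 — ok.
Parity must change: odd → even — ok.
ΔL = 0, ±1 (not L=0↔0): L: 5 → 5, ΔL = +0 — ok.
ΔJ = 0, ±1 (not J=0↔0): J: 5 → 5, ΔJ = +0 — ok.
All four E1 rules are satisfied.

allowed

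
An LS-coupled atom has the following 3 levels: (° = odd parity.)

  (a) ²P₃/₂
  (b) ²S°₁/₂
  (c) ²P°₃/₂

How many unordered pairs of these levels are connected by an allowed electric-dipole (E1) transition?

(a)–(b): allowed.
(a)–(c): allowed.
(b)–(c): forbidden (parity).
Allowed pairs: 2 of 3.

2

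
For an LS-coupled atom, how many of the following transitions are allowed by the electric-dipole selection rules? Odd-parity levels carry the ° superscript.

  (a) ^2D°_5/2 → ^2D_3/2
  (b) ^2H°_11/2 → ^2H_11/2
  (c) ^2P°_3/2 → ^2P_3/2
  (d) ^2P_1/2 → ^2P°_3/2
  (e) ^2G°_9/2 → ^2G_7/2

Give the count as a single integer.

5

(a) allowed
(b) allowed
(c) allowed
(d) allowed
(e) allowed
Total allowed: 5 of 5.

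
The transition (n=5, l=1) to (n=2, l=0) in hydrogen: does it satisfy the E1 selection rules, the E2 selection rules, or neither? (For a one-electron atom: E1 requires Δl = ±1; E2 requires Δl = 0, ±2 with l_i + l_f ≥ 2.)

E1

Δl = 0 − 1 = -1; l_i + l_f = 1.
E1 (Δl = ±1): satisfied.
E2 (Δl = 0,±2, l_i+l_f ≥ 2): not satisfied.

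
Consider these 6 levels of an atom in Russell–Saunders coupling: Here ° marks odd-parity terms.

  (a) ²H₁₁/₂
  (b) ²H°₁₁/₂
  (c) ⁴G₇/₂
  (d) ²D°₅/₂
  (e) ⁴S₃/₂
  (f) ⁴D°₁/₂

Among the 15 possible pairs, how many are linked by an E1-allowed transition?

(a)–(b): allowed.
(a)–(c): forbidden (parity, ΔS, ΔJ).
(a)–(d): forbidden (ΔL, ΔJ).
(a)–(e): forbidden (parity, ΔS, ΔL, ΔJ).
(a)–(f): forbidden (ΔS, ΔL, ΔJ).
(b)–(c): forbidden (ΔS, ΔJ).
(b)–(d): forbidden (parity, ΔL, ΔJ).
(b)–(e): forbidden (ΔS, ΔL, ΔJ).
(b)–(f): forbidden (parity, ΔS, ΔL, ΔJ).
(c)–(d): forbidden (ΔS, ΔL).
(c)–(e): forbidden (parity, ΔL, ΔJ).
(c)–(f): forbidden (ΔL, ΔJ).
(d)–(e): forbidden (ΔS, ΔL).
(d)–(f): forbidden (parity, ΔS, ΔJ).
(e)–(f): forbidden (ΔL).
Allowed pairs: 1 of 15.

1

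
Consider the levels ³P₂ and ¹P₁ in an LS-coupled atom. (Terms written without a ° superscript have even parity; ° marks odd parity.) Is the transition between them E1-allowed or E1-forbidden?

Initial level: S=1, L=1, J=2, parity even. Final level: S=0, L=1, J=1, parity even.
ΔL = 0, ±1 (not L=0↔0): L: 1 → 1, ΔL = +0 — satisfied.
ΔS = 0: S: 1 → 0 — violated.
Parity must change: even → even — violated.
ΔJ = 0, ±1 (not J=0↔0): J: 2 → 1, ΔJ = -1 — satisfied.
Rule(s) violated: parity, ΔS.

forbidden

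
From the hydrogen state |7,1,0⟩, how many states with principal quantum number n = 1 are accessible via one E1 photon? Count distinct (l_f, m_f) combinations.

E1 requires Δl = ±1, so l_f ∈ {0, 2}; with 0 ≤ l_f ≤ n_f−1 = 0, the allowed l_f values are {0}.
For l_f = 0: m_f ∈ {m_i−1, m_i, m_i+1} ∩ [−0, 0] = {0} → 1 state.
Total: 1.

1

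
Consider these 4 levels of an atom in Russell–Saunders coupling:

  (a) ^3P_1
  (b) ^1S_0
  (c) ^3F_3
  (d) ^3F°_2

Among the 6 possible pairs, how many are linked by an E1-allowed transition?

(a)–(b): forbidden (parity, ΔS).
(a)–(c): forbidden (parity, ΔL, ΔJ).
(a)–(d): forbidden (ΔL).
(b)–(c): forbidden (parity, ΔS, ΔL, ΔJ).
(b)–(d): forbidden (ΔS, ΔL, ΔJ).
(c)–(d): allowed.
Allowed pairs: 1 of 6.

1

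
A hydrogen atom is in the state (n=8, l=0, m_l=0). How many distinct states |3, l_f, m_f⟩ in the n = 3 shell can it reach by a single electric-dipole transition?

E1 requires Δl = ±1, so l_f ∈ {-1, 1}; with 0 ≤ l_f ≤ n_f−1 = 2, the allowed l_f values are {1}.
For l_f = 1: m_f ∈ {m_i−1, m_i, m_i+1} ∩ [−1, 1] = {-1, 0, 1} → 3 states.
Total: 3.

3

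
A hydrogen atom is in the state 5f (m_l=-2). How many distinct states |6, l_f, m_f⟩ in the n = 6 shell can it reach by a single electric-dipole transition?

E1 requires Δl = ±1, so l_f ∈ {2, 4}; with 0 ≤ l_f ≤ n_f−1 = 5, the allowed l_f values are {2, 4}.
For l_f = 2: m_f ∈ {m_i−1, m_i, m_i+1} ∩ [−2, 2] = {-2, -1} → 2 states.
For l_f = 4: m_f ∈ {m_i−1, m_i, m_i+1} ∩ [−4, 4] = {-3, -2, -1} → 3 states.
Total: 5.

5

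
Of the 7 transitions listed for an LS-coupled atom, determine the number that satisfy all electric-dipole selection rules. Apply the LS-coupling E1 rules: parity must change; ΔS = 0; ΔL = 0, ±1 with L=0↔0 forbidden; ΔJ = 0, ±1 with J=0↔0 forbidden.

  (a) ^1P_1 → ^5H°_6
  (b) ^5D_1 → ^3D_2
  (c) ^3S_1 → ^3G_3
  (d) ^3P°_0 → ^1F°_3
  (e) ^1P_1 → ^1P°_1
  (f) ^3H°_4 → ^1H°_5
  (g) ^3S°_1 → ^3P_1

2

(a) forbidden (ΔS, ΔL, ΔJ fail)
(b) forbidden (parity, ΔS fail)
(c) forbidden (parity, ΔL, ΔJ fail)
(d) forbidden (parity, ΔS, ΔL, ΔJ fail)
(e) allowed
(f) forbidden (parity, ΔS fail)
(g) allowed
Total allowed: 2 of 7.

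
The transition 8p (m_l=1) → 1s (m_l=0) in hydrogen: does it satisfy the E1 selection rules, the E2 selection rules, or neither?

E1

Δl = 0 − 1 = -1; l_i + l_f = 1.
Δm_l = -1.
E1 (Δl = ±1, |Δm_l| ≤ 1): satisfied.
E2 (Δl = 0,±2, l_i+l_f ≥ 2, |Δm_l| ≤ 2): not satisfied.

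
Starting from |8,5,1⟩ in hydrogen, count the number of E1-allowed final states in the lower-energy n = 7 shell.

6

E1 requires Δl = ±1, so l_f ∈ {4, 6}; with 0 ≤ l_f ≤ n_f−1 = 6, the allowed l_f values are {4, 6}.
For l_f = 4: m_f ∈ {m_i−1, m_i, m_i+1} ∩ [−4, 4] = {0, 1, 2} → 3 states.
For l_f = 6: m_f ∈ {m_i−1, m_i, m_i+1} ∩ [−6, 6] = {0, 1, 2} → 3 states.
Total: 6.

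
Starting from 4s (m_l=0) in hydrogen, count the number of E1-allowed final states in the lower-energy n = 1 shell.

0

E1 requires l_f ∈ {-1, 1}, but neither lies in [0, 0], so no final state is reachable.
Total: 0.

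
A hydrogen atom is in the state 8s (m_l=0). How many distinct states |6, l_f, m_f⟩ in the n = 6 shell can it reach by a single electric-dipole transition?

3

E1 requires Δl = ±1, so l_f ∈ {-1, 1}; with 0 ≤ l_f ≤ n_f−1 = 5, the allowed l_f values are {1}.
For l_f = 1: m_f ∈ {m_i−1, m_i, m_i+1} ∩ [−1, 1] = {-1, 0, 1} → 3 states.
Total: 3.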